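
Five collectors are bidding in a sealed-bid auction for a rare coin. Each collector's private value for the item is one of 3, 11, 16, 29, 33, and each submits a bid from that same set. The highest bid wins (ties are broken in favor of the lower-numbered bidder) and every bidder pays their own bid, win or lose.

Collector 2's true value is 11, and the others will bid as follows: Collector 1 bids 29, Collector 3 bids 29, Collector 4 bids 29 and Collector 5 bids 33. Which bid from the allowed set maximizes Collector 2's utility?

Bid 3: loses but pays 3, utility -3.
Bid 11: loses but pays 11, utility -11.
Bid 16: loses but pays 16, utility -16.
Bid 29: loses but pays 29, utility -29.
Bid 33: wins, pays 33, utility 11 - 33 = -22.
The best choice is 3 with utility -3.

3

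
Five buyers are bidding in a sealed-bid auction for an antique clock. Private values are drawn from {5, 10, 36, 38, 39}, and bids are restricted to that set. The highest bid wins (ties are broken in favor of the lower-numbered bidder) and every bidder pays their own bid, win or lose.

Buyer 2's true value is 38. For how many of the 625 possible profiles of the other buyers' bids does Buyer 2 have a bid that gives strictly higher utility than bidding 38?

487

Others bid (5, 5, 5, 5): truth gives 0; bid 10 gives 28 > 0. Violating.
Others bid (5, 5, 5, 10): truth gives 0; bid 10 gives 28 > 0. Violating.
Others bid (5, 5, 5, 36): truth gives 0; bid 36 gives 2 > 0. Violating.
Others bid (5, 5, 5, 39): truth gives -38; bid 39 gives -1 > -38. Violating.
Others bid (5, 5, 5, 38): truth gives 0; no alternative beats it.
Others bid (5, 5, 10, 38): truth gives 0; no alternative beats it.
(Checking all 625 profiles: 487 have a profitable deviation, 138 do not.)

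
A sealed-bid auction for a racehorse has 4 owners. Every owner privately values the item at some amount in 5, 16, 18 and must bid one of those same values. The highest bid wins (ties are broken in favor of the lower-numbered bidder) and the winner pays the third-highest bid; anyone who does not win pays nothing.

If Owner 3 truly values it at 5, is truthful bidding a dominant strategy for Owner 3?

Yes

Check each profile of the others' bids and compare truth against every alternative bid.
Others bid (5, 5, 5): truth gives 0, best alternative gives 0.
Others bid (5, 5, 16): truth gives 0, best alternative gives 0.
Others bid (5, 5, 18): truth gives 0, best alternative gives 0.
Others bid (5, 16, 5): truth gives 0, best alternative gives 0.
Others bid (5, 16, 16): truth gives 0, best alternative gives 0.
Others bid (5, 16, 18): truth gives 0, best alternative gives 0.
(Remaining 21 profiles checked similarly; truth is weakly best in each.)
In every case the truthful bid is at least as good as any alternative, so it is a dominant strategy.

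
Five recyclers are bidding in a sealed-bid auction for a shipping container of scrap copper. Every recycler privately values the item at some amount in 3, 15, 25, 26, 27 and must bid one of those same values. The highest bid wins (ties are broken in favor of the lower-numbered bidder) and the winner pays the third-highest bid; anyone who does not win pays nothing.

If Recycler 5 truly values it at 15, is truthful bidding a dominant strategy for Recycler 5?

Consider the case where Recycler 1 bids 3, Recycler 2 bids 3, Recycler 3 bids 3 and Recycler 4 bids 15.
Truthful bid 15: loses, pays 0, utility 0.
Bid 25 instead: wins, pays 3, utility 15 - 3 = 12.
Since 12 > 0, bidding 25 is strictly better here, so truthful bidding is not dominant.

No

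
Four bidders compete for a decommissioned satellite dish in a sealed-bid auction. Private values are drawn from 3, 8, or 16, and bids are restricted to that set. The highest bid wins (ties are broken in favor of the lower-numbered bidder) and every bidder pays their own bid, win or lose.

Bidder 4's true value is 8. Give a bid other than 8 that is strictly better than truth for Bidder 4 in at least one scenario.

Suppose Bidder 1 bids 3, Bidder 2 bids 3 and Bidder 3 bids 8.
Bid 8: loses but pays 8, utility -8.
Bid 3: loses but pays 3, utility -3.
So bidding 3 beats truth here (-3 > -8).

3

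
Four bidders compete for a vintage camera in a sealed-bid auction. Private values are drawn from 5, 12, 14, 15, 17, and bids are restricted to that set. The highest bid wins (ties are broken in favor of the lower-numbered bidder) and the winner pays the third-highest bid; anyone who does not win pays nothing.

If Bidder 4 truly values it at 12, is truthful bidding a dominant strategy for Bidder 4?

Consider the case where Bidder 1 bids 5, Bidder 2 bids 5 and Bidder 3 bids 12.
Truthful bid 12: loses, pays 0, utility 0.
Bid 14 instead: wins, pays 5, utility 12 - 5 = 7.
Since 7 > 0, bidding 14 is strictly better here, so truthful bidding is not dominant.

No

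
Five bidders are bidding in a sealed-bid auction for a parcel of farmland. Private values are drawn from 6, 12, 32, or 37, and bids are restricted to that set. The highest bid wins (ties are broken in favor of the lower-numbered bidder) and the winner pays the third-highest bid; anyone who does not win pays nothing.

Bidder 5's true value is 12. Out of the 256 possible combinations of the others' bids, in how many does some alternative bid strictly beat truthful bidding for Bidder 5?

8

Others bid (6, 6, 6, 12): truth gives 0; bid 32 gives 6 > 0. Violating.
Others bid (6, 6, 6, 32): truth gives 0; bid 37 gives 6 > 0. Violating.
Others bid (6, 6, 12, 6): truth gives 0; bid 32 gives 6 > 0. Violating.
Others bid (6, 6, 32, 6): truth gives 0; bid 37 gives 6 > 0. Violating.
Others bid (6, 6, 6, 6): truth gives 6; no alternative beats it.
Others bid (6, 6, 6, 37): truth gives 0; no alternative beats it.
(Checking all 256 profiles: 8 have a profitable deviation, 248 do not.)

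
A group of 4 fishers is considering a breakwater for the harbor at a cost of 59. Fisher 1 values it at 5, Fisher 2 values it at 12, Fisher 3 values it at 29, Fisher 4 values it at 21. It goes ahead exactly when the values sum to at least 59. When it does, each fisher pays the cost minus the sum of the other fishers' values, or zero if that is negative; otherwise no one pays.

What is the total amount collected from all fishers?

38

Total value 67 ≥ cost 59, so it is built.
Fisher 1: others sum to 62; max(0, 59 - 62) = 0.
Fisher 2: others sum to 55; max(0, 59 - 55) = 4.
Fisher 3: others sum to 38; max(0, 59 - 38) = 21.
Fisher 4: others sum to 46; max(0, 59 - 46) = 13.
Total collected = 0 + 4 + 21 + 13 = 38.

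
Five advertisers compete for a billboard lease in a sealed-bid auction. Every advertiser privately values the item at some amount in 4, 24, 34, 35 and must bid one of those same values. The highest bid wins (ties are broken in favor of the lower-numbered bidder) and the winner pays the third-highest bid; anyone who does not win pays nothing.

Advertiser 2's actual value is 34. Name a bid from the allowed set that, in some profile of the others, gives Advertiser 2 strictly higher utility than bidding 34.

35

Suppose Advertiser 1 bids 4, Advertiser 3 bids 4, Advertiser 4 bids 4 and Advertiser 5 bids 35.
Bid 34: loses, pays 0, utility 0.
Bid 35: wins, pays 4, utility 34 - 4 = 30.
So bidding 35 beats truth here (30 > 0).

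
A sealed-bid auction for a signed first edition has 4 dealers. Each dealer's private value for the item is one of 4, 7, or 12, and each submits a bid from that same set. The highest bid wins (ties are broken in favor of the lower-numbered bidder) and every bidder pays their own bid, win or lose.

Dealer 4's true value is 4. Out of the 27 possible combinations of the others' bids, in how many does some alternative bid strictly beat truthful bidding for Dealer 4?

Others bid (4, 4, 4): truth gives -4; bid 7 gives -3 > -4. Violating.
Others bid (4, 4, 7): truth gives -4; no alternative beats it.
Others bid (4, 4, 12): truth gives -4; no alternative beats it.
(Checking all 27 profiles: 1 has a profitable deviation, 26 do not.)

1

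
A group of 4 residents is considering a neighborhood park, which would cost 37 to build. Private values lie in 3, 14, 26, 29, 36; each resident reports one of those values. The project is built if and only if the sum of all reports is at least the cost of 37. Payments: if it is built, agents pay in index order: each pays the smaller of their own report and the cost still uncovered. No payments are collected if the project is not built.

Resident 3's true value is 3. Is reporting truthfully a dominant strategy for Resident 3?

Yes

Check each profile of the others' reports and compare truth against every alternative report.
Others report (3, 3, 26): truth gives 0, best alternative gives -11.
Others report (3, 3, 29): truth gives 0, best alternative gives -11.
Others report (3, 3, 36): truth gives 0, best alternative gives -11.
Others report (3, 14, 14): truth gives 0, best alternative gives -11.
Others report (3, 14, 26): truth gives 0, best alternative gives -11.
Others report (3, 14, 29): truth gives 0, best alternative gives -11.
(Remaining 119 profiles checked similarly; truth is weakly best in each.)
In every case the truthful report is at least as good as any alternative, so it is a dominant strategy.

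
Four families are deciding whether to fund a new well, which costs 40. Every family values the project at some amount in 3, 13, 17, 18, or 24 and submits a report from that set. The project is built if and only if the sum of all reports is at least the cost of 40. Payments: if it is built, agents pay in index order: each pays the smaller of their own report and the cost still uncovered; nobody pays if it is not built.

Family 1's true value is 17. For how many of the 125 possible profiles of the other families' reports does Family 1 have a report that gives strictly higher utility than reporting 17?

115

Others report (3, 3, 24): truth gives 0; report 13 gives 4 > 0. Violating.
Others report (3, 13, 13): truth gives 0; report 13 gives 4 > 0. Violating.
Others report (3, 13, 17): truth gives 0; report 13 gives 4 > 0. Violating.
Others report (3, 13, 18): truth gives 0; report 13 gives 4 > 0. Violating.
Others report (3, 3, 3): truth gives 0; no alternative beats it.
Others report (3, 3, 13): truth gives 0; no alternative beats it.
(Checking all 125 profiles: 115 have a profitable deviation, 10 do not.)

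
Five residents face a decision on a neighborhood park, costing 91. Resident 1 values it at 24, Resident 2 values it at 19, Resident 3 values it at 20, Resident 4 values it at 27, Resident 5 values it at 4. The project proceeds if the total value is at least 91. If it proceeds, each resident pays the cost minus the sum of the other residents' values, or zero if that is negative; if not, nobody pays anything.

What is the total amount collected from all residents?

Total value 94 ≥ cost 91, so it is built.
Resident 1: others sum to 70; max(0, 91 - 70) = 21.
Resident 2: others sum to 75; max(0, 91 - 75) = 16.
Resident 3: others sum to 74; max(0, 91 - 74) = 17.
Resident 4: others sum to 67; max(0, 91 - 67) = 24.
Resident 5: others sum to 90; max(0, 91 - 90) = 1.
Total collected = 21 + 16 + 17 + 24 + 1 = 79.

79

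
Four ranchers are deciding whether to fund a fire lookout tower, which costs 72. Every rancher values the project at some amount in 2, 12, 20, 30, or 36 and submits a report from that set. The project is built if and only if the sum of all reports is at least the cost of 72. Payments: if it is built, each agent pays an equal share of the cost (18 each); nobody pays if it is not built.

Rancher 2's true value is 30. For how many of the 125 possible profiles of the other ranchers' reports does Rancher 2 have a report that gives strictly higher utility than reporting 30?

Others report (2, 2, 36): truth gives 0; report 36 gives 12 > 0. Violating.
Others report (2, 36, 2): truth gives 0; report 36 gives 12 > 0. Violating.
Others report (12, 12, 12): truth gives 0; report 36 gives 12 > 0. Violating.
Others report (36, 2, 2): truth gives 0; report 36 gives 12 > 0. Violating.
Others report (2, 2, 2): truth gives 0; no alternative beats it.
Others report (2, 2, 12): truth gives 0; no alternative beats it.
(Checking all 125 profiles: 4 have a profitable deviation, 121 do not.)

4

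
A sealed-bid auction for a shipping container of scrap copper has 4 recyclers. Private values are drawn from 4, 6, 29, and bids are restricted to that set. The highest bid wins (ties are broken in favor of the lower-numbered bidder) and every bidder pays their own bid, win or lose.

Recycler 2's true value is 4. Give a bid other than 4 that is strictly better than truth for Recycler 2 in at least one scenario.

Suppose Recycler 1 bids 4, Recycler 3 bids 4 and Recycler 4 bids 4.
Bid 4: loses but pays 4, utility -4.
Bid 6: wins, pays 6, utility 4 - 6 = -2.
So bidding 6 beats truth here (-2 > -4).

6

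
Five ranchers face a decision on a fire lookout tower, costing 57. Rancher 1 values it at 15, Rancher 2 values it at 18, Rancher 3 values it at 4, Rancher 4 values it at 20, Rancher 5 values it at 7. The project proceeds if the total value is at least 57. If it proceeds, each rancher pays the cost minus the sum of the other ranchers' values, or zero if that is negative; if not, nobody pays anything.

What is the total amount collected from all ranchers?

32

Total value 64 ≥ cost 57, so it is built.
Rancher 1: others sum to 49; max(0, 57 - 49) = 8.
Rancher 2: others sum to 46; max(0, 57 - 46) = 11.
Rancher 3: others sum to 60; max(0, 57 - 60) = 0.
Rancher 4: others sum to 44; max(0, 57 - 44) = 13.
Rancher 5: others sum to 57; max(0, 57 - 57) = 0.
Total collected = 8 + 11 + 0 + 13 + 0 = 32.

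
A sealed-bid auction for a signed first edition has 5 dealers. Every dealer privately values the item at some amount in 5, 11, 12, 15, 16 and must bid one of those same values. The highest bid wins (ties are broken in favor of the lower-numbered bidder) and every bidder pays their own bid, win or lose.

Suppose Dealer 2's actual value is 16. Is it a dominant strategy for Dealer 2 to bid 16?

Consider the case where Dealer 1 bids 5, Dealer 3 bids 5, Dealer 4 bids 5 and Dealer 5 bids 5.
Truthful bid 16: wins, pays 16, utility 16 - 16 = 0.
Bid 11 instead: wins, pays 11, utility 16 - 11 = 5.
Since 5 > 0, bidding 11 is strictly better here, so truthful bidding is not dominant.

No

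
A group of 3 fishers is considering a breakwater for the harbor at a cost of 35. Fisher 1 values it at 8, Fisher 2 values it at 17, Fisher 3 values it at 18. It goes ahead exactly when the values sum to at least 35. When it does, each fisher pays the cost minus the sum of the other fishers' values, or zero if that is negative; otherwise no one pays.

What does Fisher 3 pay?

Total value 43 ≥ cost 35, so the project is built.
The other fishers' values sum to 25.
Cost minus that sum is 35 - 25 = 10.

10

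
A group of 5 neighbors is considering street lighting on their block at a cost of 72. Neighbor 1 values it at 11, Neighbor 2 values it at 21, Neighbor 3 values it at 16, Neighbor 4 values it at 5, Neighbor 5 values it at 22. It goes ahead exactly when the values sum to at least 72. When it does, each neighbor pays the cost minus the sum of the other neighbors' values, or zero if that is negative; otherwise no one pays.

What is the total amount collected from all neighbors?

60

Total value 75 ≥ cost 72, so it is built.
Neighbor 1: others sum to 64; max(0, 72 - 64) = 8.
Neighbor 2: others sum to 54; max(0, 72 - 54) = 18.
Neighbor 3: others sum to 59; max(0, 72 - 59) = 13.
Neighbor 4: others sum to 70; max(0, 72 - 70) = 2.
Neighbor 5: others sum to 53; max(0, 72 - 53) = 19.
Total collected = 8 + 18 + 13 + 2 + 19 = 60.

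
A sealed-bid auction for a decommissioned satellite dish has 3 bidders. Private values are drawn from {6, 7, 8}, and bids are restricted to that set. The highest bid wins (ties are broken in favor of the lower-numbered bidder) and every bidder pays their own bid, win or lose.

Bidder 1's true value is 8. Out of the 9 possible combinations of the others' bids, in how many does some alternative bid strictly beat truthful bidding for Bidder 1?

Others bid (6, 6): truth gives 0; bid 6 gives 2 > 0. Violating.
Others bid (6, 7): truth gives 0; bid 7 gives 1 > 0. Violating.
Others bid (7, 6): truth gives 0; bid 7 gives 1 > 0. Violating.
Others bid (7, 7): truth gives 0; bid 7 gives 1 > 0. Violating.
Others bid (6, 8): truth gives 0; no alternative beats it.
Others bid (7, 8): truth gives 0; no alternative beats it.
(Checking all 9 profiles: 4 have a profitable deviation, 5 do not.)

4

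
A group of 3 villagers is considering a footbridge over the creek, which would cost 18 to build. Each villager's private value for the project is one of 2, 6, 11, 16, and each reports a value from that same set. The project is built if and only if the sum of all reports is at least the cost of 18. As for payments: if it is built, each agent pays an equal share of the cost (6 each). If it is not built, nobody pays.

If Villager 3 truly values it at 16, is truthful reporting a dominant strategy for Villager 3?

Yes

Check each profile of the others' reports and compare truth against every alternative report.
Others report (2, 2): truth gives 10, best alternative gives 0.
Others report (2, 6): truth gives 10, best alternative gives 10.
Others report (2, 11): truth gives 10, best alternative gives 10.
Others report (2, 16): truth gives 10, best alternative gives 10.
Others report (6, 2): truth gives 10, best alternative gives 10.
Others report (6, 6): truth gives 10, best alternative gives 10.
(Remaining 10 profiles checked similarly; truth is weakly best in each.)
In every case the truthful report is at least as good as any alternative, so it is a dominant strategy.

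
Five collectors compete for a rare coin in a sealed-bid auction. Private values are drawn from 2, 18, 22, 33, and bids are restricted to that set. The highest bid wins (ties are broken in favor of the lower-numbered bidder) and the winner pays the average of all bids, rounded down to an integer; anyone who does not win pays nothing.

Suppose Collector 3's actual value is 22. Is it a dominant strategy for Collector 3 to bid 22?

No

Consider the case where Collector 1 bids 2, Collector 2 bids 2, Collector 4 bids 2 and Collector 5 bids 2.
Truthful bid 22: wins, pays 6, utility 22 - 6 = 16.
Bid 18 instead: wins, pays 5, utility 22 - 5 = 17.
Since 17 > 16, bidding 18 is strictly better here, so truthful bidding is not dominant.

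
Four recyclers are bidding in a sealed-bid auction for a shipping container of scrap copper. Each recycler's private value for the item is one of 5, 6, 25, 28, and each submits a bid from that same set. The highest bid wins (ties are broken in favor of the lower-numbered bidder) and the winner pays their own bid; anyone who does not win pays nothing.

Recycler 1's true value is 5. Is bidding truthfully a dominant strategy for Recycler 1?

Yes

Check each profile of the others' bids and compare truth against every alternative bid.
Others bid (5, 5, 5): truth gives 0, best alternative gives -1.
Others bid (5, 5, 6): truth gives 0, best alternative gives -1.
Others bid (5, 6, 5): truth gives 0, best alternative gives -1.
Others bid (5, 6, 6): truth gives 0, best alternative gives -1.
Others bid (6, 5, 5): truth gives 0, best alternative gives -1.
Others bid (6, 5, 6): truth gives 0, best alternative gives -1.
(Remaining 58 profiles checked similarly; truth is weakly best in each.)
In every case the truthful bid is at least as good as any alternative, so it is a dominant strategy.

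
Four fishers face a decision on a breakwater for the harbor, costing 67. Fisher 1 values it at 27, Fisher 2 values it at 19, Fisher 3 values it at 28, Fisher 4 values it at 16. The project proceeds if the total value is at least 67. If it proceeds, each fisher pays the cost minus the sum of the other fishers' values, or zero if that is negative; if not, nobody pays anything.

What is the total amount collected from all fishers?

9

Total value 90 ≥ cost 67, so it is built.
Fisher 1: others sum to 63; max(0, 67 - 63) = 4.
Fisher 2: others sum to 71; max(0, 67 - 71) = 0.
Fisher 3: others sum to 62; max(0, 67 - 62) = 5.
Fisher 4: others sum to 74; max(0, 67 - 74) = 0.
Total collected = 4 + 0 + 5 + 0 = 9.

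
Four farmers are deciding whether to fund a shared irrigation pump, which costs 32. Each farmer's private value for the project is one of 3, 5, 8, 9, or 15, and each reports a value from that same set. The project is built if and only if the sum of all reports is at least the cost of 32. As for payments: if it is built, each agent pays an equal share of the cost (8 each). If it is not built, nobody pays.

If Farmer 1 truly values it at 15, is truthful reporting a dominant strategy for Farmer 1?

Yes

Check each profile of the others' reports and compare truth against every alternative report.
Others report (3, 3, 15): truth gives 7, best alternative gives 0.
Others report (3, 5, 9): truth gives 7, best alternative gives 0.
Others report (3, 8, 8): truth gives 7, best alternative gives 0.
Others report (3, 8, 9): truth gives 7, best alternative gives 0.
Others report (3, 9, 5): truth gives 7, best alternative gives 0.
Others report (3, 9, 8): truth gives 7, best alternative gives 0.
(Remaining 119 profiles checked similarly; truth is weakly best in each.)
In every case the truthful report is at least as good as any alternative, so it is a dominant strategy.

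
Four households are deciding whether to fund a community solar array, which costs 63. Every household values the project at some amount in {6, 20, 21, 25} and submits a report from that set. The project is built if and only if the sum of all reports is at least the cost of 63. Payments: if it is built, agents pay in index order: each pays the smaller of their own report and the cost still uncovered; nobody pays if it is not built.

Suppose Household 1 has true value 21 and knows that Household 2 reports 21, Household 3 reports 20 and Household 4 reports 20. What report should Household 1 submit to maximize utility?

6

Report 6: project built, pays 6, utility 21 - 6 = 15.
Report 20: project built, pays 20, utility 21 - 20 = 1.
Report 21: project built, pays 21, utility 21 - 21 = 0.
Report 25: project built, pays 25, utility 21 - 25 = -4.
The best choice is 6 with utility 15.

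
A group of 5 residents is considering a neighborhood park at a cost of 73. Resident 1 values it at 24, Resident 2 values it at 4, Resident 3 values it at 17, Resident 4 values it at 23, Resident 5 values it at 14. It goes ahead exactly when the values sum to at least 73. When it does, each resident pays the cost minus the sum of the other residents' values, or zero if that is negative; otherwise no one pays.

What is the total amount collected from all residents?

Total value 82 ≥ cost 73, so it is built.
Resident 1: others sum to 58; max(0, 73 - 58) = 15.
Resident 2: others sum to 78; max(0, 73 - 78) = 0.
Resident 3: others sum to 65; max(0, 73 - 65) = 8.
Resident 4: others sum to 59; max(0, 73 - 59) = 14.
Resident 5: others sum to 68; max(0, 73 - 68) = 5.
Total collected = 15 + 0 + 8 + 14 + 5 = 42.

42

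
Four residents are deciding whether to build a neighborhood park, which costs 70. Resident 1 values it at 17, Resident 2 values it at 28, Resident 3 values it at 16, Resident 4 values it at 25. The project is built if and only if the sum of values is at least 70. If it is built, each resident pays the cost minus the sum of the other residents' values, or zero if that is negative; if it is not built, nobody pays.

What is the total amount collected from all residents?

22

Total value 86 ≥ cost 70, so it is built.
Resident 1: others sum to 69; max(0, 70 - 69) = 1.
Resident 2: others sum to 58; max(0, 70 - 58) = 12.
Resident 3: others sum to 70; max(0, 70 - 70) = 0.
Resident 4: others sum to 61; max(0, 70 - 61) = 9.
Total collected = 1 + 12 + 0 + 9 = 22.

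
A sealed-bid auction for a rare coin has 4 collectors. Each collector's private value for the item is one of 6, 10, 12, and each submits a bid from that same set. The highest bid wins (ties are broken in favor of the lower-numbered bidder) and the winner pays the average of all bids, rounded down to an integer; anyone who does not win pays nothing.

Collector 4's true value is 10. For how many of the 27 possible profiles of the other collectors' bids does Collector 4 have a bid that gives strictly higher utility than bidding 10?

Others bid (6, 6, 10): truth gives 0; bid 12 gives 2 > 0. Violating.
Others bid (6, 10, 6): truth gives 0; bid 12 gives 2 > 0. Violating.
Others bid (6, 10, 10): truth gives 0; bid 12 gives 1 > 0. Violating.
Others bid (10, 6, 6): truth gives 0; bid 12 gives 2 > 0. Violating.
Others bid (6, 6, 6): truth gives 3; no alternative beats it.
Others bid (6, 6, 12): truth gives 0; no alternative beats it.
(Checking all 27 profiles: 6 have a profitable deviation, 21 do not.)

6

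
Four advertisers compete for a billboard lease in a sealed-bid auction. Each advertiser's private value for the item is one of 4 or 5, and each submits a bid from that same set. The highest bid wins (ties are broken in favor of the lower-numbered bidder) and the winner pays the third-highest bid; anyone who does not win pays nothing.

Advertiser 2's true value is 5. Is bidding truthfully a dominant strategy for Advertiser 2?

Yes

Check each profile of the others' bids and compare truth against every alternative bid.
Others bid (4, 4, 4): truth gives 1, best alternative gives 0.
Others bid (4, 4, 5): truth gives 1, best alternative gives 0.
Others bid (4, 5, 4): truth gives 1, best alternative gives 0.
Others bid (4, 5, 5): truth gives 0, best alternative gives 0.
Others bid (5, 4, 4): truth gives 0, best alternative gives 0.
Others bid (5, 4, 5): truth gives 0, best alternative gives 0.
(Remaining 2 profiles checked similarly; truth is weakly best in each.)
In every case the truthful bid is at least as good as any alternative, so it is a dominant strategy.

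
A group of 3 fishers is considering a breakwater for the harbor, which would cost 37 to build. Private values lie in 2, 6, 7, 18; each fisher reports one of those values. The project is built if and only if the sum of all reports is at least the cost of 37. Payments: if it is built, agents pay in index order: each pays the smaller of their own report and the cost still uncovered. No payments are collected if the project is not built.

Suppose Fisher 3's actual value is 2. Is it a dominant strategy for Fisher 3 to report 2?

Yes

Check each profile of the others' reports and compare truth against every alternative report.
Others report (18, 18): truth gives 1, best alternative gives 1.
Others report (2, 2): truth gives 0, best alternative gives 0.
Others report (2, 6): truth gives 0, best alternative gives 0.
Others report (2, 7): truth gives 0, best alternative gives 0.
Others report (2, 18): truth gives 0, best alternative gives 0.
Others report (6, 2): truth gives 0, best alternative gives 0.
(Remaining 10 profiles checked similarly; truth is weakly best in each.)
In every case the truthful report is at least as good as any alternative, so it is a dominant strategy.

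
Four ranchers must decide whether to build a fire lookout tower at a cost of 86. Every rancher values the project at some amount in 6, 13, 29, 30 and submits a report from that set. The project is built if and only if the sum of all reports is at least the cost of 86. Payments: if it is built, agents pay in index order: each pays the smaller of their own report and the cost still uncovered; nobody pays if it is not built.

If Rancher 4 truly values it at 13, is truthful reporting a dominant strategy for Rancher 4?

Check each profile of the others' reports and compare truth against every alternative report.
Others report (29, 29, 29): truth gives 13, best alternative gives 13.
Others report (29, 29, 30): truth gives 13, best alternative gives 13.
Others report (29, 30, 29): truth gives 13, best alternative gives 13.
Others report (29, 30, 30): truth gives 13, best alternative gives 13.
Others report (30, 29, 29): truth gives 13, best alternative gives 13.
Others report (30, 29, 30): truth gives 13, best alternative gives 13.
(Remaining 58 profiles checked similarly; truth is weakly best in each.)
In every case the truthful report is at least as good as any alternative, so it is a dominant strategy.

Yes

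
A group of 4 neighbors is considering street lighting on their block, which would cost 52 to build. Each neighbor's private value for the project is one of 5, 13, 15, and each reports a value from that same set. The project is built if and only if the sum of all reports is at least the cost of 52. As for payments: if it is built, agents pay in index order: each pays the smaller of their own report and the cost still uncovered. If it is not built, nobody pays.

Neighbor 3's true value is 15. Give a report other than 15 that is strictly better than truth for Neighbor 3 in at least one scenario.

13

Suppose Neighbor 1 reports 13, Neighbor 2 reports 13 and Neighbor 4 reports 13.
Report 15: project built, pays 15, utility 15 - 15 = 0.
Report 13: project built, pays 13, utility 15 - 13 = 2.
So reporting 13 beats truth here (2 > 0).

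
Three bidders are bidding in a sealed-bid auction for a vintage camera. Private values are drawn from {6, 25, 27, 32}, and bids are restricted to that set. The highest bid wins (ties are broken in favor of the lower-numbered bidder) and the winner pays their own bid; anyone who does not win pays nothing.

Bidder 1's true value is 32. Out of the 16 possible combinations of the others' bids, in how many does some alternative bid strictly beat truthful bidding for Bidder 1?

Others bid (6, 6): truth gives 0; bid 6 gives 26 > 0. Violating.
Others bid (6, 25): truth gives 0; bid 25 gives 7 > 0. Violating.
Others bid (6, 27): truth gives 0; bid 27 gives 5 > 0. Violating.
Others bid (25, 6): truth gives 0; bid 25 gives 7 > 0. Violating.
Others bid (6, 32): truth gives 0; no alternative beats it.
Others bid (25, 32): truth gives 0; no alternative beats it.
(Checking all 16 profiles: 9 have a profitable deviation, 7 do not.)

9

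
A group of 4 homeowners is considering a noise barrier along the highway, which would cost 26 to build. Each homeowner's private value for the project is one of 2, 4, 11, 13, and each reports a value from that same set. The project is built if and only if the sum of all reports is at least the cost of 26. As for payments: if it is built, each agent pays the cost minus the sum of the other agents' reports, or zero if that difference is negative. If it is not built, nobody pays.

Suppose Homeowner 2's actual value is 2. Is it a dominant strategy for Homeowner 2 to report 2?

Check each profile of the others' reports and compare truth against every alternative report.
Others report (2, 11, 13): truth gives 2, best alternative gives 2.
Others report (2, 13, 11): truth gives 2, best alternative gives 2.
Others report (2, 13, 13): truth gives 2, best alternative gives 2.
Others report (4, 11, 11): truth gives 2, best alternative gives 2.
Others report (4, 11, 13): truth gives 2, best alternative gives 2.
Others report (4, 13, 11): truth gives 2, best alternative gives 2.
(Remaining 58 profiles checked similarly; truth is weakly best in each.)
In every case the truthful report is at least as good as any alternative, so it is a dominant strategy.

Yes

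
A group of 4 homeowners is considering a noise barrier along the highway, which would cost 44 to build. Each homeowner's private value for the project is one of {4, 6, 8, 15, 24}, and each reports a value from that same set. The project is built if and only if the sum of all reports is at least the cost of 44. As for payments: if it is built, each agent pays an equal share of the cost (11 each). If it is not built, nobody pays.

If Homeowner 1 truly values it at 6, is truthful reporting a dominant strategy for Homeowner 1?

Consider the case where Homeowner 2 reports 6, Homeowner 3 reports 8 and Homeowner 4 reports 24.
Truthful report 6: project built, pays 11, utility 6 - 11 = -5.
Report 4 instead: project not built, utility 0.
Since 0 > -5, reporting 4 is strictly better here, so truthful reporting is not dominant.

No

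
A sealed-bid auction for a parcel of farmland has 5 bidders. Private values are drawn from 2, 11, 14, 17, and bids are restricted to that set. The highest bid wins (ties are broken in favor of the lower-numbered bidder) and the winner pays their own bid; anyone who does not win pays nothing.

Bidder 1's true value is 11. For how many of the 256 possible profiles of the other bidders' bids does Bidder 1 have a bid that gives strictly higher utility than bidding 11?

1

Others bid (2, 2, 2, 2): truth gives 0; bid 2 gives 9 > 0. Violating.
Others bid (2, 2, 2, 11): truth gives 0; no alternative beats it.
Others bid (2, 2, 2, 14): truth gives 0; no alternative beats it.
(Checking all 256 profiles: 1 has a profitable deviation, 255 do not.)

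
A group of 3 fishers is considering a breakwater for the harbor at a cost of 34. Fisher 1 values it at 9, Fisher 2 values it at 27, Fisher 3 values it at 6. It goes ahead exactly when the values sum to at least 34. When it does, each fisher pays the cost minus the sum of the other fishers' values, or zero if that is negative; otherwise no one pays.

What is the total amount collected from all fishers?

Total value 42 ≥ cost 34, so it is built.
Fisher 1: others sum to 33; max(0, 34 - 33) = 1.
Fisher 2: others sum to 15; max(0, 34 - 15) = 19.
Fisher 3: others sum to 36; max(0, 34 - 36) = 0.
Total collected = 1 + 19 + 0 = 20.

20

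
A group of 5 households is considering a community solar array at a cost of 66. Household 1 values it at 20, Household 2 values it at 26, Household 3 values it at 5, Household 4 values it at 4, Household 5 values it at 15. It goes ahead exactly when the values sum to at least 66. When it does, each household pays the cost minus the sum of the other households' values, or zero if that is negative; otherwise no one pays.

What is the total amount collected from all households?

50

Total value 70 ≥ cost 66, so it is built.
Household 1: others sum to 50; max(0, 66 - 50) = 16.
Household 2: others sum to 44; max(0, 66 - 44) = 22.
Household 3: others sum to 65; max(0, 66 - 65) = 1.
Household 4: others sum to 66; max(0, 66 - 66) = 0.
Household 5: others sum to 55; max(0, 66 - 55) = 11.
Total collected = 16 + 22 + 1 + 0 + 11 = 50.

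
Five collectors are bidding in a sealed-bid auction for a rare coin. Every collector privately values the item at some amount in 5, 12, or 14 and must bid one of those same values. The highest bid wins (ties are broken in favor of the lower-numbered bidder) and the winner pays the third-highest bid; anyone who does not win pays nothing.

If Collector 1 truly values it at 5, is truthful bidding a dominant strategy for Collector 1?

Check each profile of the others' bids and compare truth against every alternative bid.
Others bid (5, 5, 12, 12): truth gives 0, best alternative gives -7.
Others bid (5, 12, 5, 12): truth gives 0, best alternative gives -7.
Others bid (5, 12, 12, 5): truth gives 0, best alternative gives -7.
Others bid (5, 12, 12, 12): truth gives 0, best alternative gives -7.
Others bid (12, 5, 5, 12): truth gives 0, best alternative gives -7.
Others bid (12, 5, 12, 5): truth gives 0, best alternative gives -7.
(Remaining 75 profiles checked similarly; truth is weakly best in each.)
In every case the truthful bid is at least as good as any alternative, so it is a dominant strategy.

Yes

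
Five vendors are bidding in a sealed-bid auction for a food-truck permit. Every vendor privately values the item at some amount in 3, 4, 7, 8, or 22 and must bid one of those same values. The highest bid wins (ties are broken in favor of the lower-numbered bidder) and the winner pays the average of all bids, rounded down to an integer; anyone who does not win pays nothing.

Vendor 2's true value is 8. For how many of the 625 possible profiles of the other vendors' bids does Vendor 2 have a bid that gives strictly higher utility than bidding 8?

Others bid (3, 3, 3, 3): truth gives 4; bid 4 gives 5 > 4. Violating.
Others bid (3, 3, 3, 4): truth gives 4; bid 4 gives 5 > 4. Violating.
Others bid (3, 3, 4, 3): truth gives 4; bid 4 gives 5 > 4. Violating.
Others bid (3, 3, 4, 4): truth gives 4; bid 4 gives 5 > 4. Violating.
Others bid (3, 3, 3, 7): truth gives 4; no alternative beats it.
Others bid (3, 3, 3, 8): truth gives 3; no alternative beats it.
(Checking all 625 profiles: 21 have a profitable deviation, 604 do not.)

21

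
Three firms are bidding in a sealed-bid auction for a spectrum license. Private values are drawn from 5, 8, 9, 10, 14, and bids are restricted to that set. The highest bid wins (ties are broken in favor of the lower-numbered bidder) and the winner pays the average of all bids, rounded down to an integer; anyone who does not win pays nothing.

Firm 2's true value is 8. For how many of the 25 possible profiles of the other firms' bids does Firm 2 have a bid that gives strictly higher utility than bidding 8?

Others bid (5, 9): truth gives 0; bid 9 gives 1 > 0. Violating.
Others bid (8, 5): truth gives 0; bid 9 gives 1 > 0. Violating.
Others bid (5, 5): truth gives 2; no alternative beats it.
Others bid (5, 8): truth gives 1; no alternative beats it.
(Checking all 25 profiles: 2 have a profitable deviation, 23 do not.)

2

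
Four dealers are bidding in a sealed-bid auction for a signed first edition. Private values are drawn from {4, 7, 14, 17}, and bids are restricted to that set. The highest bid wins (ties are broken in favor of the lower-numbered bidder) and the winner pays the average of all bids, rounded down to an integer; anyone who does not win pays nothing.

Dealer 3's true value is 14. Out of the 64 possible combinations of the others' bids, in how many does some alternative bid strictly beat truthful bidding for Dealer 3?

Others bid (4, 4, 4): truth gives 8; bid 7 gives 10 > 8. Violating.
Others bid (4, 4, 7): truth gives 7; bid 7 gives 9 > 7. Violating.
Others bid (4, 4, 17): truth gives 0; bid 17 gives 4 > 0. Violating.
Others bid (4, 7, 17): truth gives 0; bid 17 gives 3 > 0. Violating.
Others bid (4, 4, 14): truth gives 5; no alternative beats it.
Others bid (4, 7, 4): truth gives 7; no alternative beats it.
(Checking all 64 profiles: 24 have a profitable deviation, 40 do not.)

24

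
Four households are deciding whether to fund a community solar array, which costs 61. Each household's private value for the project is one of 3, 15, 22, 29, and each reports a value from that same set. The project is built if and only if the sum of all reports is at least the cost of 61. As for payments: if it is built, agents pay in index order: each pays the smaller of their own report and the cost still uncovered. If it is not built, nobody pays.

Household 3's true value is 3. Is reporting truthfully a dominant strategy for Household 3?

Yes

Check each profile of the others' reports and compare truth against every alternative report.
Others report (3, 15, 29): truth gives 0, best alternative gives -12.
Others report (3, 22, 22): truth gives 0, best alternative gives -12.
Others report (3, 22, 29): truth gives 0, best alternative gives -12.
Others report (3, 29, 15): truth gives 0, best alternative gives -12.
Others report (3, 29, 22): truth gives 0, best alternative gives -12.
Others report (3, 29, 29): truth gives 0, best alternative gives -12.
(Remaining 58 profiles checked similarly; truth is weakly best in each.)
In every case the truthful report is at least as good as any alternative, so it is a dominant strategy.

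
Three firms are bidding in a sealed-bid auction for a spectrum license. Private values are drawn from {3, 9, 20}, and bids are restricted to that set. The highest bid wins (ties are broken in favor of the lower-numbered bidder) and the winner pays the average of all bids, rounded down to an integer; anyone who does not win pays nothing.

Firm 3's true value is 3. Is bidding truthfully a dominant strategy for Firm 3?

Yes

Check each profile of the others' bids and compare truth against every alternative bid.
Others bid (3, 3): truth gives 0, best alternative gives -2.
Others bid (3, 9): truth gives 0, best alternative gives 0.
Others bid (3, 20): truth gives 0, best alternative gives 0.
Others bid (9, 3): truth gives 0, best alternative gives 0.
Others bid (9, 9): truth gives 0, best alternative gives 0.
Others bid (9, 20): truth gives 0, best alternative gives 0.
(Remaining 3 profiles checked similarly; truth is weakly best in each.)
In every case the truthful bid is at least as good as any alternative, so it is a dominant strategy.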